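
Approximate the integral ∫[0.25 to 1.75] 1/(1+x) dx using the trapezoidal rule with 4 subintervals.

f(x) = 1/(1+x)
a = 0.25, b = 1.75, n = 4
h = (b - a)/n = 0.375000

Trapezoidal rule: (h/2)[f(x₀) + 2f(x₁) + 2f(x₂) + ... + f(xₙ)]

x_0 = 0.2500, f(x_0) = 0.800000, coefficient = 1
x_1 = 0.6250, f(x_1) = 0.615385, coefficient = 2
x_2 = 1.0000, f(x_2) = 0.500000, coefficient = 2
x_3 = 1.3750, f(x_3) = 0.421053, coefficient = 2
x_4 = 1.7500, f(x_4) = 0.363636, coefficient = 1

I ≈ (0.375000/2) × 4.236511 = 0.794346
Exact value: 0.788457
Error: 0.005888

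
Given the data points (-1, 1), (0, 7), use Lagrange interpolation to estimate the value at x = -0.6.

Lagrange interpolation formula:
P(x) = Σ yᵢ × Lᵢ(x)
where Lᵢ(x) = Π_{j≠i} (x - xⱼ)/(xᵢ - xⱼ)

L_0(-0.6) = (-0.6 - 0)/(-1 - 0) = 0.600000
L_1(-0.6) = (-0.6 - (-1))/(0 - (-1)) = 0.400000

P(-0.6) = 1×L_0(-0.6) + 7×L_1(-0.6)
P(-0.6) = 3.400000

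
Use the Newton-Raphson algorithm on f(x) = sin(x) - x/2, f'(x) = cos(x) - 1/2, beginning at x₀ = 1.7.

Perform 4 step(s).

f(x) = sin(x) - x/2
f'(x) = cos(x) - 1/2
x₀ = 1.7

Newton-Raphson formula: x_{n+1} = x_n - f(x_n)/f'(x_n)

Iteration 1:
  f(1.700000) = 0.141665
  f'(1.700000) = -0.628844
  x_1 = 1.700000 - 0.141665/(-0.628844) = 1.925278
Iteration 2:
  f(1.925278) = -0.024812
  f'(1.925278) = -0.847104
  x_2 = 1.925278 - (-0.024812)/(-0.847104) = 1.895987
Iteration 3:
  f(1.895987) = -0.000404
  f'(1.895987) = -0.819490
  x_3 = 1.895987 - (-0.000404)/(-0.819490) = 1.895494
Iteration 4:
  f(1.895494) = 0.000000
  f'(1.895494) = -0.819023
  x_4 = 1.895494 - 0.000000/(-0.819023) = 1.895494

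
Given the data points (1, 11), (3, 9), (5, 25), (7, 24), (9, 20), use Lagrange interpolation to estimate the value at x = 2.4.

Lagrange interpolation formula:
P(x) = Σ yᵢ × Lᵢ(x)
where Lᵢ(x) = Π_{j≠i} (x - xⱼ)/(xᵢ - xⱼ)

L_0(2.4) = (2.4 - 3)/(1 - 3) × (2.4 - 5)/(1 - 5) × (2.4 - 7)/(1 - 7) × (2.4 - 9)/(1 - 9) = 0.123338
L_1(2.4) = (2.4 - 1)/(3 - 1) × (2.4 - 5)/(3 - 5) × (2.4 - 7)/(3 - 7) × (2.4 - 9)/(3 - 9) = 1.151150
L_2(2.4) = (2.4 - 1)/(5 - 1) × (2.4 - 3)/(5 - 3) × (2.4 - 7)/(5 - 7) × (2.4 - 9)/(5 - 9) = -0.398475
L_3(2.4) = (2.4 - 1)/(7 - 1) × (2.4 - 3)/(7 - 3) × (2.4 - 5)/(7 - 5) × (2.4 - 9)/(7 - 9) = 0.150150
L_4(2.4) = (2.4 - 1)/(9 - 1) × (2.4 - 3)/(9 - 3) × (2.4 - 5)/(9 - 5) × (2.4 - 7)/(9 - 7) = -0.026163

P(2.4) = 11×L_0(2.4) + 9×L_1(2.4) + 25×L_2(2.4) + 24×L_3(2.4) + 20×L_4(2.4)
P(2.4) = 4.835537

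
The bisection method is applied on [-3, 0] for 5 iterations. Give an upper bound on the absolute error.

Bisection error bound: |error| ≤ (b-a)/2^n
|error| ≤ (0 - (-3))/2^5 = 3/2^5
|error| ≤ 0.0937500000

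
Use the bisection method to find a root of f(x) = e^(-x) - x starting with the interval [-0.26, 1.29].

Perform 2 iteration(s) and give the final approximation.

f(x) = e^(-x) - x
Initial interval: [-0.26, 1.29]

Iteration 1:
  c_1 = (-0.260000 + 1.290000)/2 = 0.515000
  f(c_1) = f(0.515000) = 0.082501
  f(a) × f(c) ≥ 0, new interval: [0.515000, 1.290000]
Iteration 2:
  c_2 = (0.515000 + 1.290000)/2 = 0.902500
  f(c_2) = f(0.902500) = -0.496945
  f(a) × f(c) < 0, new interval: [0.515000, 0.902500]

After 2 iteration(s), the approximation is c_2 = 0.902500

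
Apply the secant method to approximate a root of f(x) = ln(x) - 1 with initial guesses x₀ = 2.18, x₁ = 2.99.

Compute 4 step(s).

f(x) = ln(x) - 1
x₀ = 2.18, x₁ = 2.99

Secant formula: x_{n+1} = x_n - f(x_n)(x_n - x_{n-1})/(f(x_n) - f(x_{n-1}))

Iteration 1:
  f(2.180000) = -0.220675
  f(2.990000) = 0.095273
  x_2 = 2.990000 - 0.095273×(2.990000 - 2.180000)/(0.095273 - (-0.220675))
       = 2.745747
Iteration 2:
  f(2.990000) = 0.095273
  f(2.745747) = 0.010053
  x_3 = 2.745747 - 0.010053×(2.745747 - 2.990000)/(0.010053 - 0.095273)
       = 2.716933
Iteration 3:
  f(2.745747) = 0.010053
  f(2.716933) = -0.000496
  x_4 = 2.716933 - (-0.000496)×(2.716933 - 2.745747)/(-0.000496 - 0.010053)
       = 2.718289
Iteration 4:
  f(2.716933) = -0.000496
  f(2.718289) = 0.000003
  x_5 = 2.718289 - 0.000003×(2.718289 - 2.716933)/(0.000003 - (-0.000496))
       = 2.718282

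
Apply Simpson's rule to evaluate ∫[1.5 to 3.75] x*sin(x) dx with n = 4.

f(x) = x*sin(x)
a = 1.5, b = 3.75, n = 4
h = (b - a)/n = 0.562500

Simpson's rule: (h/3)[f(x₀) + 4f(x₁) + 2f(x₂) + ... + f(xₙ)]

x_0 = 1.5000, f(x_0) = 1.496242, coefficient = 1
x_1 = 2.0625, f(x_1) = 1.818155, coefficient = 4
x_2 = 2.6250, f(x_2) = 1.296541, coefficient = 2
x_3 = 3.1875, f(x_3) = -0.146278, coefficient = 4
x_4 = 3.7500, f(x_4) = -2.143355, coefficient = 1

I ≈ (0.562500/3) × 8.633477 = 1.618777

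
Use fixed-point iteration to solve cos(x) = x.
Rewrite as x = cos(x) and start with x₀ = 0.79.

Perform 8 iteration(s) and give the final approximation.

Equation: cos(x) = x
Fixed-point form: x = cos(x)
x₀ = 0.79

x_1 = g(0.790000) = 0.703845
x_2 = g(0.703845) = 0.762359
x_3 = g(0.762359) = 0.723209
x_4 = g(0.723209) = 0.749686
x_5 = g(0.749686) = 0.731903
x_6 = g(0.731903) = 0.743904
x_7 = g(0.743904) = 0.735830
x_8 = g(0.735830) = 0.741274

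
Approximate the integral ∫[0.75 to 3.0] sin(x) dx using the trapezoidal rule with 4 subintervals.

f(x) = sin(x)
a = 0.75, b = 3.0, n = 4
h = (b - a)/n = 0.562500

Trapezoidal rule: (h/2)[f(x₀) + 2f(x₁) + 2f(x₂) + ... + f(xₙ)]

x_0 = 0.7500, f(x_0) = 0.681639, coefficient = 1
x_1 = 1.3125, f(x_1) = 0.966827, coefficient = 2
x_2 = 1.8750, f(x_2) = 0.954086, coefficient = 2
x_3 = 2.4375, f(x_3) = 0.647343, coefficient = 2
x_4 = 3.0000, f(x_4) = 0.141120, coefficient = 1

I ≈ (0.562500/2) × 5.959268 = 1.676044
Exact value: 1.721681
Error: 0.045637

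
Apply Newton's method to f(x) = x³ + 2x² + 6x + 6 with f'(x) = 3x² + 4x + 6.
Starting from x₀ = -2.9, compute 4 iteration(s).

f(x) = x³ + 2x² + 6x + 6
f'(x) = 3x² + 4x + 6
x₀ = -2.9

Newton-Raphson formula: x_{n+1} = x_n - f(x_n)/f'(x_n)

Iteration 1:
  f(-2.900000) = -18.969000
  f'(-2.900000) = 19.630000
  x_1 = -2.900000 - (-18.969000)/19.630000 = -1.933673
Iteration 2:
  f(-1.933673) = -5.354035
  f'(-1.933673) = 9.482581
  x_2 = -1.933673 - (-5.354035)/9.482581 = -1.369055
Iteration 3:
  f(-1.369055) = -1.031743
  f'(-1.369055) = 6.146715
  x_3 = -1.369055 - (-1.031743)/6.146715 = -1.201202
Iteration 4:
  f(-1.201202) = -0.054639
  f'(-1.201202) = 5.523852
  x_4 = -1.201202 - (-0.054639)/5.523852 = -1.191311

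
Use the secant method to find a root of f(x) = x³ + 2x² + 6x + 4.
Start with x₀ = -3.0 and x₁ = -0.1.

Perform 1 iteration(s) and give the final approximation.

f(x) = x³ + 2x² + 6x + 4
x₀ = -3.0, x₁ = -0.1

Secant formula: x_{n+1} = x_n - f(x_n)(x_n - x_{n-1})/(f(x_n) - f(x_{n-1}))

Iteration 1:
  f(-3.000000) = -23.000000
  f(-0.100000) = 3.419000
  x_2 = -0.100000 - 3.419000×(-0.100000 - (-3.000000))/(3.419000 - (-23.000000))
       = -0.475302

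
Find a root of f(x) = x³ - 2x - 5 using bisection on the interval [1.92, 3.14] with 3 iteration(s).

f(x) = x³ - 2x - 5
Initial interval: [1.92, 3.14]

Iteration 1:
  c_1 = (1.920000 + 3.140000)/2 = 2.530000
  f(c_1) = f(2.530000) = 6.134277
  f(a) × f(c) < 0, new interval: [1.920000, 2.530000]
Iteration 2:
  c_2 = (1.920000 + 2.530000)/2 = 2.225000
  f(c_2) = f(2.225000) = 1.565141
  f(a) × f(c) < 0, new interval: [1.920000, 2.225000]
Iteration 3:
  c_3 = (1.920000 + 2.225000)/2 = 2.072500
  f(c_3) = f(2.072500) = -0.243081
  f(a) × f(c) ≥ 0, new interval: [2.072500, 2.225000]

After 3 iteration(s), the approximation is c_3 = 2.072500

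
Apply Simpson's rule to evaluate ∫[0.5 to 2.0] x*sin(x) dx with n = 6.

f(x) = x*sin(x)
a = 0.5, b = 2.0, n = 6
h = (b - a)/n = 0.250000

Simpson's rule: (h/3)[f(x₀) + 4f(x₁) + 2f(x₂) + ... + f(xₙ)]

x_0 = 0.5000, f(x_0) = 0.239713, coefficient = 1
x_1 = 0.7500, f(x_1) = 0.511229, coefficient = 4
x_2 = 1.0000, f(x_2) = 0.841471, coefficient = 2
x_3 = 1.2500, f(x_3) = 1.186231, coefficient = 4
x_4 = 1.5000, f(x_4) = 1.496242, coefficient = 2
x_5 = 1.7500, f(x_5) = 1.721975, coefficient = 4
x_6 = 2.0000, f(x_6) = 1.818595, coefficient = 1

I ≈ (0.250000/3) × 20.411476 = 1.700956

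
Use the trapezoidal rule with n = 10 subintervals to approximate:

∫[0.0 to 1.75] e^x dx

f(x) = e^x
a = 0.0, b = 1.75, n = 10
h = (b - a)/n = 0.175000

Trapezoidal rule: (h/2)[f(x₀) + 2f(x₁) + 2f(x₂) + ... + f(xₙ)]

x_0 = 0.0000, f(x_0) = 1.000000, coefficient = 1
x_1 = 0.1750, f(x_1) = 1.191246, coefficient = 2
x_2 = 0.3500, f(x_2) = 1.419068, coefficient = 2
x_3 = 0.5250, f(x_3) = 1.690459, coefficient = 2
x_4 = 0.7000, f(x_4) = 2.013753, coefficient = 2
x_5 = 0.8750, f(x_5) = 2.398875, coefficient = 2
x_6 = 1.0500, f(x_6) = 2.857651, coefficient = 2
x_7 = 1.2250, f(x_7) = 3.404166, coefficient = 2
x_8 = 1.4000, f(x_8) = 4.055200, coefficient = 2
x_9 = 1.5750, f(x_9) = 4.830742, coefficient = 2
x_10 = 1.7500, f(x_10) = 5.754603, coefficient = 1

I ≈ (0.175000/2) × 54.476921 = 4.766731
Exact value: 4.754603
Error: 0.012128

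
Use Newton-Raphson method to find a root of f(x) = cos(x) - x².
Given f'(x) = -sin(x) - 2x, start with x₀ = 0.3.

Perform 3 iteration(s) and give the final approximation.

f(x) = cos(x) - x²
f'(x) = -sin(x) - 2x
x₀ = 0.3

Newton-Raphson formula: x_{n+1} = x_n - f(x_n)/f'(x_n)

Iteration 1:
  f(0.300000) = 0.865336
  f'(0.300000) = -0.895520
  x_1 = 0.300000 - 0.865336/(-0.895520) = 1.266295
Iteration 2:
  f(1.266295) = -1.303685
  f'(1.266295) = -3.486586
  x_2 = 1.266295 - (-1.303685)/(-3.486586) = 0.892380
Iteration 3:
  f(0.892380) = -0.168782
  f'(0.892380) = -2.563329
  x_3 = 0.892380 - (-0.168782)/(-2.563329) = 0.826535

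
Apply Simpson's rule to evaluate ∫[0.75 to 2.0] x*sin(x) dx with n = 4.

f(x) = x*sin(x)
a = 0.75, b = 2.0, n = 4
h = (b - a)/n = 0.312500

Simpson's rule: (h/3)[f(x₀) + 4f(x₁) + 2f(x₂) + ... + f(xₙ)]

x_0 = 0.7500, f(x_0) = 0.511229, coefficient = 1
x_1 = 1.0625, f(x_1) = 0.928173, coefficient = 4
x_2 = 1.3750, f(x_2) = 1.348728, coefficient = 2
x_3 = 1.6875, f(x_3) = 1.676021, coefficient = 4
x_4 = 2.0000, f(x_4) = 1.818595, coefficient = 1

I ≈ (0.312500/3) × 15.444059 = 1.608756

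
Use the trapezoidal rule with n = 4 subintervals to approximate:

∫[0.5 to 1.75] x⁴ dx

f(x) = x⁴
a = 0.5, b = 1.75, n = 4
h = (b - a)/n = 0.312500

Trapezoidal rule: (h/2)[f(x₀) + 2f(x₁) + 2f(x₂) + ... + f(xₙ)]

x_0 = 0.5000, f(x_0) = 0.062500, coefficient = 1
x_1 = 0.8125, f(x_1) = 0.435806, coefficient = 2
x_2 = 1.1250, f(x_2) = 1.601807, coefficient = 2
x_3 = 1.4375, f(x_3) = 4.270035, coefficient = 2
x_4 = 1.7500, f(x_4) = 9.378906, coefficient = 1

I ≈ (0.312500/2) × 22.056702 = 3.446360
Exact value: 3.276367
Error: 0.169992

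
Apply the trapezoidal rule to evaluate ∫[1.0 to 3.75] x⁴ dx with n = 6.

f(x) = x⁴
a = 1.0, b = 3.75, n = 6
h = (b - a)/n = 0.458333

Trapezoidal rule: (h/2)[f(x₀) + 2f(x₁) + 2f(x₂) + ... + f(xₙ)]

x_0 = 1.0000, f(x_0) = 1.000000, coefficient = 1
x_1 = 1.4583, f(x_1) = 4.523006, coefficient = 2
x_2 = 1.9167, f(x_2) = 13.495419, coefficient = 2
x_3 = 2.3750, f(x_3) = 31.816650, coefficient = 2
x_4 = 2.8333, f(x_4) = 64.445216, coefficient = 2
x_5 = 3.2917, f(x_5) = 117.398730, coefficient = 2
x_6 = 3.7500, f(x_6) = 197.753906, coefficient = 1

I ≈ (0.458333/2) × 662.111949 = 151.733988
Exact value: 148.115430
Error: 3.618559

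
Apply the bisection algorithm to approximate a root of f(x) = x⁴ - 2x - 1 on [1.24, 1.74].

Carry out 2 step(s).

f(x) = x⁴ - 2x - 1
Initial interval: [1.24, 1.74]

Iteration 1:
  c_1 = (1.240000 + 1.740000)/2 = 1.490000
  f(c_1) = f(1.490000) = 0.948844
  f(a) × f(c) < 0, new interval: [1.240000, 1.490000]
Iteration 2:
  c_2 = (1.240000 + 1.490000)/2 = 1.365000
  f(c_2) = f(1.365000) = -0.258393
  f(a) × f(c) ≥ 0, new interval: [1.365000, 1.490000]

After 2 iteration(s), the approximation is c_2 = 1.365000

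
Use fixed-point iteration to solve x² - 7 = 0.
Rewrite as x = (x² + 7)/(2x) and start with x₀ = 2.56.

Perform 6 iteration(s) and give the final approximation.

Equation: x² - 7 = 0
Fixed-point form: x = (x² + 7)/(2x)
x₀ = 2.56

x_1 = g(2.560000) = 2.647187
x_2 = g(2.647187) = 2.645752
x_3 = g(2.645752) = 2.645751
x_4 = g(2.645751) = 2.645751
x_5 = g(2.645751) = 2.645751
x_6 = g(2.645751) = 2.645751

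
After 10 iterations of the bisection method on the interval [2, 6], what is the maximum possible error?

Bisection error bound: |error| ≤ (b-a)/2^n
|error| ≤ (6 - 2)/2^10 = 4/2^10
|error| ≤ 0.0039062500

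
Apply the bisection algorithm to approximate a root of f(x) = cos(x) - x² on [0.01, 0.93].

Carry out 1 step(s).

f(x) = cos(x) - x²
Initial interval: [0.01, 0.93]

Iteration 1:
  c_1 = (0.010000 + 0.930000)/2 = 0.470000
  f(c_1) = f(0.470000) = 0.670668
  f(a) × f(c) ≥ 0, new interval: [0.470000, 0.930000]

After 1 iteration(s), the approximation is c_1 = 0.470000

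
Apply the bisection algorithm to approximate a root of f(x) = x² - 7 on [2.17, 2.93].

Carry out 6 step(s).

f(x) = x² - 7
Initial interval: [2.17, 2.93]

Iteration 1:
  c_1 = (2.170000 + 2.930000)/2 = 2.550000
  f(c_1) = f(2.550000) = -0.497500
  f(a) × f(c) ≥ 0, new interval: [2.550000, 2.930000]
Iteration 2:
  c_2 = (2.550000 + 2.930000)/2 = 2.740000
  f(c_2) = f(2.740000) = 0.507600
  f(a) × f(c) < 0, new interval: [2.550000, 2.740000]
Iteration 3:
  c_3 = (2.550000 + 2.740000)/2 = 2.645000
  f(c_3) = f(2.645000) = -0.003975
  f(a) × f(c) ≥ 0, new interval: [2.645000, 2.740000]
Iteration 4:
  c_4 = (2.645000 + 2.740000)/2 = 2.692500
  f(c_4) = f(2.692500) = 0.249556
  f(a) × f(c) < 0, new interval: [2.645000, 2.692500]
Iteration 5:
  c_5 = (2.645000 + 2.692500)/2 = 2.668750
  f(c_5) = f(2.668750) = 0.122227
  f(a) × f(c) < 0, new interval: [2.645000, 2.668750]
Iteration 6:
  c_6 = (2.645000 + 2.668750)/2 = 2.656875
  f(c_6) = f(2.656875) = 0.058985
  f(a) × f(c) < 0, new interval: [2.645000, 2.656875]

After 6 iteration(s), the approximation is c_6 = 2.656875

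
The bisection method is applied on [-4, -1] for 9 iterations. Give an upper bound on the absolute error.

Bisection error bound: |error| ≤ (b-a)/2^n
|error| ≤ (-1 - (-4))/2^9 = 3/2^9
|error| ≤ 0.0058593750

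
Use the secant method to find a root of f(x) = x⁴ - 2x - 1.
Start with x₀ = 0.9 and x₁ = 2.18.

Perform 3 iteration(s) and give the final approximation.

f(x) = x⁴ - 2x - 1
x₀ = 0.9, x₁ = 2.18

Secant formula: x_{n+1} = x_n - f(x_n)(x_n - x_{n-1})/(f(x_n) - f(x_{n-1}))

Iteration 1:
  f(0.900000) = -2.143900
  f(2.180000) = 17.225306
  x_2 = 2.180000 - 17.225306×(2.180000 - 0.900000)/(17.225306 - (-2.143900))
       = 1.041678
Iteration 2:
  f(2.180000) = 17.225306
  f(1.041678) = -1.905929
  x_3 = 1.041678 - (-1.905929)×(1.041678 - 2.180000)/(-1.905929 - 17.225306)
       = 1.155082
Iteration 3:
  f(1.041678) = -1.905929
  f(1.155082) = -1.530035
  x_4 = 1.155082 - (-1.530035)×(1.155082 - 1.041678)/(-1.530035 - (-1.905929))
       = 1.616681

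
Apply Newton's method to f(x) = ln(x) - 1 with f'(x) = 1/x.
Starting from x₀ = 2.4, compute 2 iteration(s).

f(x) = ln(x) - 1
f'(x) = 1/x
x₀ = 2.4

Newton-Raphson formula: x_{n+1} = x_n - f(x_n)/f'(x_n)

Iteration 1:
  f(2.400000) = -0.124531
  f'(2.400000) = 0.416667
  x_1 = 2.400000 - (-0.124531)/0.416667 = 2.698875
Iteration 2:
  f(2.698875) = -0.007165
  f'(2.698875) = 0.370525
  x_2 = 2.698875 - (-0.007165)/0.370525 = 2.718212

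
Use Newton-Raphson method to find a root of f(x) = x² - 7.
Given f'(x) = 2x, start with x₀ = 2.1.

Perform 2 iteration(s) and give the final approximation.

f(x) = x² - 7
f'(x) = 2x
x₀ = 2.1

Newton-Raphson formula: x_{n+1} = x_n - f(x_n)/f'(x_n)

Iteration 1:
  f(2.100000) = -2.590000
  f'(2.100000) = 4.200000
  x_1 = 2.100000 - (-2.590000)/4.200000 = 2.716667
Iteration 2:
  f(2.716667) = 0.380278
  f'(2.716667) = 5.433333
  x_2 = 2.716667 - 0.380278/5.433333 = 2.646677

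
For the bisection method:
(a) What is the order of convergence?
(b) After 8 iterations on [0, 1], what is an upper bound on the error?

(a) Bisection has linear (order 1) convergence; the error is halved each step.

(b) Error bound = (b-a)/2^n = (1 - 0)/2^{8}
    = 1/2^{8}

(a) 1 (linear); (b) error ≤ 3.91e-03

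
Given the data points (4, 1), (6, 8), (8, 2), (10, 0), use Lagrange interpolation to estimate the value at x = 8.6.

Lagrange interpolation formula:
P(x) = Σ yᵢ × Lᵢ(x)
where Lᵢ(x) = Π_{j≠i} (x - xⱼ)/(xᵢ - xⱼ)

L_0(8.6) = (8.6 - 6)/(4 - 6) × (8.6 - 8)/(4 - 8) × (8.6 - 10)/(4 - 10) = 0.045500
L_1(8.6) = (8.6 - 4)/(6 - 4) × (8.6 - 8)/(6 - 8) × (8.6 - 10)/(6 - 10) = -0.241500
L_2(8.6) = (8.6 - 4)/(8 - 4) × (8.6 - 6)/(8 - 6) × (8.6 - 10)/(8 - 10) = 1.046500
L_3(8.6) = (8.6 - 4)/(10 - 4) × (8.6 - 6)/(10 - 6) × (8.6 - 8)/(10 - 8) = 0.149500

P(8.6) = 1×L_0(8.6) + 8×L_1(8.6) + 2×L_2(8.6) + 0×L_3(8.6)
P(8.6) = 0.206500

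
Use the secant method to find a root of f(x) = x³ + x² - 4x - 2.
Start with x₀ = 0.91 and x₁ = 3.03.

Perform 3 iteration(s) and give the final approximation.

f(x) = x³ + x² - 4x - 2
x₀ = 0.91, x₁ = 3.03

Secant formula: x_{n+1} = x_n - f(x_n)(x_n - x_{n-1})/(f(x_n) - f(x_{n-1}))

Iteration 1:
  f(0.910000) = -4.058329
  f(3.030000) = 22.879027
  x_2 = 3.030000 - 22.879027×(3.030000 - 0.910000)/(22.879027 - (-4.058329))
       = 1.229395
Iteration 2:
  f(3.030000) = 22.879027
  f(1.229395) = -3.548045
  x_3 = 1.229395 - (-3.548045)×(1.229395 - 3.030000)/(-3.548045 - 22.879027)
       = 1.471141
Iteration 3:
  f(1.229395) = -3.548045
  f(1.471141) = -2.536385
  x_4 = 1.471141 - (-2.536385)×(1.471141 - 1.229395)/(-2.536385 - (-3.548045))
       = 2.077233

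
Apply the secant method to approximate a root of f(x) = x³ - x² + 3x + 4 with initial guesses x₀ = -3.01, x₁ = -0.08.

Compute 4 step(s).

f(x) = x³ - x² + 3x + 4
x₀ = -3.01, x₁ = -0.08

Secant formula: x_{n+1} = x_n - f(x_n)(x_n - x_{n-1})/(f(x_n) - f(x_{n-1}))

Iteration 1:
  f(-3.010000) = -41.361001
  f(-0.080000) = 3.753088
  x_2 = -0.080000 - 3.753088×(-0.080000 - (-3.010000))/(3.753088 - (-41.361001))
       = -0.323750
Iteration 2:
  f(-0.080000) = 3.753088
  f(-0.323750) = 2.890003
  x_3 = -0.323750 - 2.890003×(-0.323750 - (-0.080000))/(2.890003 - 3.753088)
       = -1.139936
Iteration 3:
  f(-0.323750) = 2.890003
  f(-1.139936) = -2.200554
  x_4 = -1.139936 - (-2.200554)×(-1.139936 - (-0.323750))/(-2.200554 - 2.890003)
       = -0.787114
Iteration 4:
  f(-1.139936) = -2.200554
  f(-0.787114) = 0.531457
  x_5 = -0.787114 - 0.531457×(-0.787114 - (-1.139936))/(0.531457 - (-2.200554))
       = -0.855748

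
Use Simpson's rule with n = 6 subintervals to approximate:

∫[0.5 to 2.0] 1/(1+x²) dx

f(x) = 1/(1+x²)
a = 0.5, b = 2.0, n = 6
h = (b - a)/n = 0.250000

Simpson's rule: (h/3)[f(x₀) + 4f(x₁) + 2f(x₂) + ... + f(xₙ)]

x_0 = 0.5000, f(x_0) = 0.800000, coefficient = 1
x_1 = 0.7500, f(x_1) = 0.640000, coefficient = 4
x_2 = 1.0000, f(x_2) = 0.500000, coefficient = 2
x_3 = 1.2500, f(x_3) = 0.390244, coefficient = 4
x_4 = 1.5000, f(x_4) = 0.307692, coefficient = 2
x_5 = 1.7500, f(x_5) = 0.246154, coefficient = 4
x_6 = 2.0000, f(x_6) = 0.200000, coefficient = 1

I ≈ (0.250000/3) × 7.720976 = 0.643415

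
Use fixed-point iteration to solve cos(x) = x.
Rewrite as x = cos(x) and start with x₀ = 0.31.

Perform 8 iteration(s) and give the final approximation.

Equation: cos(x) = x
Fixed-point form: x = cos(x)
x₀ = 0.31

x_1 = g(0.310000) = 0.952334
x_2 = g(0.952334) = 0.579783
x_3 = g(0.579783) = 0.836581
x_4 = g(0.836581) = 0.670005
x_5 = g(0.670005) = 0.783819
x_6 = g(0.783819) = 0.708223
x_7 = g(0.708223) = 0.759519
x_8 = g(0.759519) = 0.725167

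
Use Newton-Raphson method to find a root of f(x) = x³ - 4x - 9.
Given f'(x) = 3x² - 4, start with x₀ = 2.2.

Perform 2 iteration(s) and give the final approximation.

f(x) = x³ - 4x - 9
f'(x) = 3x² - 4
x₀ = 2.2

Newton-Raphson formula: x_{n+1} = x_n - f(x_n)/f'(x_n)

Iteration 1:
  f(2.200000) = -7.152000
  f'(2.200000) = 10.520000
  x_1 = 2.200000 - (-7.152000)/10.520000 = 2.879848
Iteration 2:
  f(2.879848) = 3.364696
  f'(2.879848) = 20.880572
  x_2 = 2.879848 - 3.364696/20.880572 = 2.718708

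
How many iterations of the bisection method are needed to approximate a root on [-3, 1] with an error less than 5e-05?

We need (b-a)/2^n ≤ 5e-05
(1 - (-3))/2^n ≤ 5e-05
4/2^n ≤ 5e-05
2^n ≥ 80000
n ≥ log₂(80000) = 16.29
n ≥ 17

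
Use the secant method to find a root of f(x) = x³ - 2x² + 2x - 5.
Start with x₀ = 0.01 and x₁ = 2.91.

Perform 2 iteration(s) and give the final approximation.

f(x) = x³ - 2x² + 2x - 5
x₀ = 0.01, x₁ = 2.91

Secant formula: x_{n+1} = x_n - f(x_n)(x_n - x_{n-1})/(f(x_n) - f(x_{n-1}))

Iteration 1:
  f(0.010000) = -4.980199
  f(2.910000) = 8.525971
  x_2 = 2.910000 - 8.525971×(2.910000 - 0.010000)/(8.525971 - (-4.980199))
       = 1.079332
Iteration 2:
  f(2.910000) = 8.525971
  f(1.079332) = -3.913875
  x_3 = 1.079332 - (-3.913875)×(1.079332 - 2.910000)/(-3.913875 - 8.525971)
       = 1.655304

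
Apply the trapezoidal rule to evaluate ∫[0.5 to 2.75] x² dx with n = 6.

f(x) = x²
a = 0.5, b = 2.75, n = 6
h = (b - a)/n = 0.375000

Trapezoidal rule: (h/2)[f(x₀) + 2f(x₁) + 2f(x₂) + ... + f(xₙ)]

x_0 = 0.5000, f(x_0) = 0.250000, coefficient = 1
x_1 = 0.8750, f(x_1) = 0.765625, coefficient = 2
x_2 = 1.2500, f(x_2) = 1.562500, coefficient = 2
x_3 = 1.6250, f(x_3) = 2.640625, coefficient = 2
x_4 = 2.0000, f(x_4) = 4.000000, coefficient = 2
x_5 = 2.3750, f(x_5) = 5.640625, coefficient = 2
x_6 = 2.7500, f(x_6) = 7.562500, coefficient = 1

I ≈ (0.375000/2) × 37.031250 = 6.943359
Exact value: 6.890625
Error: 0.052734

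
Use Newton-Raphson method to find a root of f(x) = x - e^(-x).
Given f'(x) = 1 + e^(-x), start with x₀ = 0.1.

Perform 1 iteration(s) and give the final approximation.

f(x) = x - e^(-x)
f'(x) = 1 + e^(-x)
x₀ = 0.1

Newton-Raphson formula: x_{n+1} = x_n - f(x_n)/f'(x_n)

Iteration 1:
  f(0.100000) = -0.804837
  f'(0.100000) = 1.904837
  x_1 = 0.100000 - (-0.804837)/1.904837 = 0.522523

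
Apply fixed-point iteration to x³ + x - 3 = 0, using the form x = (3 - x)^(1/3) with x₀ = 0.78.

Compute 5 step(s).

Equation: x³ + x - 3 = 0
Fixed-point form: x = (3 - x)^(1/3)
x₀ = 0.78

x_1 = g(0.780000) = 1.304521
x_2 = g(1.304521) = 1.192424
x_3 = g(1.192424) = 1.218145
x_4 = g(1.218145) = 1.212339
x_5 = g(1.212339) = 1.213654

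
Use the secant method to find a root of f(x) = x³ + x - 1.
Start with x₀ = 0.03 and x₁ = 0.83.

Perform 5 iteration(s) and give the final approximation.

f(x) = x³ + x - 1
x₀ = 0.03, x₁ = 0.83

Secant formula: x_{n+1} = x_n - f(x_n)(x_n - x_{n-1})/(f(x_n) - f(x_{n-1}))

Iteration 1:
  f(0.030000) = -0.969973
  f(0.830000) = 0.401787
  x_2 = 0.830000 - 0.401787×(0.830000 - 0.030000)/(0.401787 - (-0.969973))
       = 0.595681
Iteration 2:
  f(0.830000) = 0.401787
  f(0.595681) = -0.192950
  x_3 = 0.595681 - (-0.192950)×(0.595681 - 0.830000)/(-0.192950 - 0.401787)
       = 0.671701
Iteration 3:
  f(0.595681) = -0.192950
  f(0.671701) = -0.025240
  x_4 = 0.671701 - (-0.025240)×(0.671701 - 0.595681)/(-0.025240 - (-0.192950))
       = 0.683142
Iteration 4:
  f(0.671701) = -0.025240
  f(0.683142) = 0.001952
  x_5 = 0.683142 - 0.001952×(0.683142 - 0.671701)/(0.001952 - (-0.025240))
       = 0.682320
Iteration 5:
  f(0.683142) = 0.001952
  f(0.682320) = -0.000018
  x_6 = 0.682320 - (-0.000018)×(0.682320 - 0.683142)/(-0.000018 - 0.001952)
       = 0.682328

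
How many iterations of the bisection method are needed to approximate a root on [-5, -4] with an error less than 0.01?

We need (b-a)/2^n ≤ 0.01
(-4 - (-5))/2^n ≤ 0.01
1/2^n ≤ 0.01
2^n ≥ 100
n ≥ log₂(100) = 6.64
n ≥ 7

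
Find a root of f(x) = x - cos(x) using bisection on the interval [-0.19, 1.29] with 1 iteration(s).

f(x) = x - cos(x)
Initial interval: [-0.19, 1.29]

Iteration 1:
  c_1 = (-0.190000 + 1.290000)/2 = 0.550000
  f(c_1) = f(0.550000) = -0.302525
  f(a) × f(c) ≥ 0, new interval: [0.550000, 1.290000]

After 1 iteration(s), the approximation is c_1 = 0.550000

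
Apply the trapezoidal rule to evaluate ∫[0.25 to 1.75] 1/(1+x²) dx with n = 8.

f(x) = 1/(1+x²)
a = 0.25, b = 1.75, n = 8
h = (b - a)/n = 0.187500

Trapezoidal rule: (h/2)[f(x₀) + 2f(x₁) + 2f(x₂) + ... + f(xₙ)]

x_0 = 0.2500, f(x_0) = 0.941176, coefficient = 1
x_1 = 0.4375, f(x_1) = 0.839344, coefficient = 2
x_2 = 0.6250, f(x_2) = 0.719101, coefficient = 2
x_3 = 0.8125, f(x_3) = 0.602353, coefficient = 2
x_4 = 1.0000, f(x_4) = 0.500000, coefficient = 2
x_5 = 1.1875, f(x_5) = 0.414911, coefficient = 2
x_6 = 1.3750, f(x_6) = 0.345946, coefficient = 2
x_7 = 1.5625, f(x_7) = 0.290579, coefficient = 2
x_8 = 1.7500, f(x_8) = 0.246154, coefficient = 1

I ≈ (0.187500/2) × 8.611798 = 0.807356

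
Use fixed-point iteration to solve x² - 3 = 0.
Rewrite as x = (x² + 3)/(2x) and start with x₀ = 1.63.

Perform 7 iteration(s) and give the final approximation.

Equation: x² - 3 = 0
Fixed-point form: x = (x² + 3)/(2x)
x₀ = 1.63

x_1 = g(1.630000) = 1.735245
x_2 = g(1.735245) = 1.732054
x_3 = g(1.732054) = 1.732051
x_4 = g(1.732051) = 1.732051
x_5 = g(1.732051) = 1.732051
x_6 = g(1.732051) = 1.732051
x_7 = g(1.732051) = 1.732051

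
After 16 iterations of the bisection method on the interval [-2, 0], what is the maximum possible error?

Bisection error bound: |error| ≤ (b-a)/2^n
|error| ≤ (0 - (-2))/2^16 = 2/2^16
|error| ≤ 0.0000305176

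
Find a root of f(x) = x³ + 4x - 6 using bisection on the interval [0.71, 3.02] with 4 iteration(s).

f(x) = x³ + 4x - 6
Initial interval: [0.71, 3.02]

Iteration 1:
  c_1 = (0.710000 + 3.020000)/2 = 1.865000
  f(c_1) = f(1.865000) = 7.946890
  f(a) × f(c) < 0, new interval: [0.710000, 1.865000]
Iteration 2:
  c_2 = (0.710000 + 1.865000)/2 = 1.287500
  f(c_2) = f(1.287500) = 1.284232
  f(a) × f(c) < 0, new interval: [0.710000, 1.287500]
Iteration 3:
  c_3 = (0.710000 + 1.287500)/2 = 0.998750
  f(c_3) = f(0.998750) = -1.008745
  f(a) × f(c) ≥ 0, new interval: [0.998750, 1.287500]
Iteration 4:
  c_4 = (0.998750 + 1.287500)/2 = 1.143125
  f(c_4) = f(1.143125) = 0.066261
  f(a) × f(c) < 0, new interval: [0.998750, 1.143125]

After 4 iteration(s), the approximation is c_4 = 1.143125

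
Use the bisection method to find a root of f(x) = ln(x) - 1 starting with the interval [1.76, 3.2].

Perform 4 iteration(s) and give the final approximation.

f(x) = ln(x) - 1
Initial interval: [1.76, 3.2]

Iteration 1:
  c_1 = (1.760000 + 3.200000)/2 = 2.480000
  f(c_1) = f(2.480000) = -0.091741
  f(a) × f(c) ≥ 0, new interval: [2.480000, 3.200000]
Iteration 2:
  c_2 = (2.480000 + 3.200000)/2 = 2.840000
  f(c_2) = f(2.840000) = 0.043804
  f(a) × f(c) < 0, new interval: [2.480000, 2.840000]
Iteration 3:
  c_3 = (2.480000 + 2.840000)/2 = 2.660000
  f(c_3) = f(2.660000) = -0.021674
  f(a) × f(c) ≥ 0, new interval: [2.660000, 2.840000]
Iteration 4:
  c_4 = (2.660000 + 2.840000)/2 = 2.750000
  f(c_4) = f(2.750000) = 0.011601
  f(a) × f(c) < 0, new interval: [2.660000, 2.750000]

After 4 iteration(s), the approximation is c_4 = 2.750000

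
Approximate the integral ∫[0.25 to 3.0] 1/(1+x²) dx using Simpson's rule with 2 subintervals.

f(x) = 1/(1+x²)
a = 0.25, b = 3.0, n = 2
h = (b - a)/n = 1.375000

Simpson's rule: (h/3)[f(x₀) + 4f(x₁) + 2f(x₂) + ... + f(xₙ)]

x_0 = 0.2500, f(x_0) = 0.941176, coefficient = 1
x_1 = 1.6250, f(x_1) = 0.274678, coefficient = 4
x_2 = 3.0000, f(x_2) = 0.100000, coefficient = 1

I ≈ (1.375000/3) × 2.139889 = 0.980782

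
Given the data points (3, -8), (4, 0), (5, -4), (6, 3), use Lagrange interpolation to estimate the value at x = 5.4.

Lagrange interpolation formula:
P(x) = Σ yᵢ × Lᵢ(x)
where Lᵢ(x) = Π_{j≠i} (x - xⱼ)/(xᵢ - xⱼ)

L_0(5.4) = (5.4 - 4)/(3 - 4) × (5.4 - 5)/(3 - 5) × (5.4 - 6)/(3 - 6) = 0.056000
L_1(5.4) = (5.4 - 3)/(4 - 3) × (5.4 - 5)/(4 - 5) × (5.4 - 6)/(4 - 6) = -0.288000
L_2(5.4) = (5.4 - 3)/(5 - 3) × (5.4 - 4)/(5 - 4) × (5.4 - 6)/(5 - 6) = 1.008000
L_3(5.4) = (5.4 - 3)/(6 - 3) × (5.4 - 4)/(6 - 4) × (5.4 - 5)/(6 - 5) = 0.224000

P(5.4) = (-8)×L_0(5.4) + 0×L_1(5.4) + (-4)×L_2(5.4) + 3×L_3(5.4)
P(5.4) = -3.808000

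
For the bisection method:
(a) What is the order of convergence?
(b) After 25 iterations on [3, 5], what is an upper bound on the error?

(a) Bisection has linear (order 1) convergence; the error is halved each step.

(b) Error bound = (b-a)/2^n = (5 - 3)/2^{25}
    = 2/2^{25}

(a) 1 (linear); (b) error ≤ 5.96e-08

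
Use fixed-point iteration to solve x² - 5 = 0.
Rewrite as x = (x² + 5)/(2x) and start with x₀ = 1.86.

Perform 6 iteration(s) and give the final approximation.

Equation: x² - 5 = 0
Fixed-point form: x = (x² + 5)/(2x)
x₀ = 1.86

x_1 = g(1.860000) = 2.274086
x_2 = g(2.274086) = 2.236386
x_3 = g(2.236386) = 2.236068
x_4 = g(2.236068) = 2.236068
x_5 = g(2.236068) = 2.236068
x_6 = g(2.236068) = 2.236068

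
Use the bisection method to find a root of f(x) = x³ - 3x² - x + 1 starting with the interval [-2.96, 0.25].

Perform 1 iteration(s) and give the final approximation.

f(x) = x³ - 3x² - x + 1
Initial interval: [-2.96, 0.25]

Iteration 1:
  c_1 = (-2.960000 + 0.250000)/2 = -1.355000
  f(c_1) = f(-1.355000) = -5.640889
  f(a) × f(c) ≥ 0, new interval: [-1.355000, 0.250000]

After 1 iteration(s), the approximation is c_1 = -1.355000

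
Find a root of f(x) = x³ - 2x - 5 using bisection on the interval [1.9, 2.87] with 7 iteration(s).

f(x) = x³ - 2x - 5
Initial interval: [1.9, 2.87]

Iteration 1:
  c_1 = (1.900000 + 2.870000)/2 = 2.385000
  f(c_1) = f(2.385000) = 3.796417
  f(a) × f(c) < 0, new interval: [1.900000, 2.385000]
Iteration 2:
  c_2 = (1.900000 + 2.385000)/2 = 2.142500
  f(c_2) = f(2.142500) = 0.549731
  f(a) × f(c) < 0, new interval: [1.900000, 2.142500]
Iteration 3:
  c_3 = (1.900000 + 2.142500)/2 = 2.021250
  f(c_3) = f(2.021250) = -0.784781
  f(a) × f(c) ≥ 0, new interval: [2.021250, 2.142500]
Iteration 4:
  c_4 = (2.021250 + 2.142500)/2 = 2.081875
  f(c_4) = f(2.081875) = -0.140480
  f(a) × f(c) ≥ 0, new interval: [2.081875, 2.142500]
Iteration 5:
  c_5 = (2.081875 + 2.142500)/2 = 2.112188
  f(c_5) = f(2.112188) = 0.198803
  f(a) × f(c) < 0, new interval: [2.081875, 2.112188]
Iteration 6:
  c_6 = (2.081875 + 2.112188)/2 = 2.097031
  f(c_6) = f(2.097031) = 0.027716
  f(a) × f(c) < 0, new interval: [2.081875, 2.097031]
Iteration 7:
  c_7 = (2.081875 + 2.097031)/2 = 2.089453
  f(c_7) = f(2.089453) = -0.056742
  f(a) × f(c) ≥ 0, new interval: [2.089453, 2.097031]

After 7 iteration(s), the approximation is c_7 = 2.089453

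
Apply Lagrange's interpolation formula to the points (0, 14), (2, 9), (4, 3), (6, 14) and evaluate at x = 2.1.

Lagrange interpolation formula:
P(x) = Σ yᵢ × Lᵢ(x)
where Lᵢ(x) = Π_{j≠i} (x - xⱼ)/(xᵢ - xⱼ)

L_0(2.1) = (2.1 - 2)/(0 - 2) × (2.1 - 4)/(0 - 4) × (2.1 - 6)/(0 - 6) = -0.015438
L_1(2.1) = (2.1 - 0)/(2 - 0) × (2.1 - 4)/(2 - 4) × (2.1 - 6)/(2 - 6) = 0.972562
L_2(2.1) = (2.1 - 0)/(4 - 0) × (2.1 - 2)/(4 - 2) × (2.1 - 6)/(4 - 6) = 0.051188
L_3(2.1) = (2.1 - 0)/(6 - 0) × (2.1 - 2)/(6 - 2) × (2.1 - 4)/(6 - 4) = -0.008313

P(2.1) = 14×L_0(2.1) + 9×L_1(2.1) + 3×L_2(2.1) + 14×L_3(2.1)
P(2.1) = 8.574125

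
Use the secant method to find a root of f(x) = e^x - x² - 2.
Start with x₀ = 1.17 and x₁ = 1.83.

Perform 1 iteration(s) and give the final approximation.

f(x) = e^x - x² - 2
x₀ = 1.17, x₁ = 1.83

Secant formula: x_{n+1} = x_n - f(x_n)(x_n - x_{n-1})/(f(x_n) - f(x_{n-1}))

Iteration 1:
  f(1.170000) = -0.146907
  f(1.830000) = 0.884987
  x_2 = 1.830000 - 0.884987×(1.830000 - 1.170000)/(0.884987 - (-0.146907))
       = 1.263962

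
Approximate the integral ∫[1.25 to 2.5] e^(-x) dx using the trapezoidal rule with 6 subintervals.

f(x) = e^(-x)
a = 1.25, b = 2.5, n = 6
h = (b - a)/n = 0.208333

Trapezoidal rule: (h/2)[f(x₀) + 2f(x₁) + 2f(x₂) + ... + f(xₙ)]

x_0 = 1.2500, f(x_0) = 0.286505, coefficient = 1
x_1 = 1.4583, f(x_1) = 0.232624, coefficient = 2
x_2 = 1.6667, f(x_2) = 0.188876, coefficient = 2
x_3 = 1.8750, f(x_3) = 0.153355, coefficient = 2
x_4 = 2.0833, f(x_4) = 0.124514, coefficient = 2
x_5 = 2.2917, f(x_5) = 0.101098, coefficient = 2
x_6 = 2.5000, f(x_6) = 0.082085, coefficient = 1

I ≈ (0.208333/2) × 1.969523 = 0.205159
Exact value: 0.204420
Error: 0.000739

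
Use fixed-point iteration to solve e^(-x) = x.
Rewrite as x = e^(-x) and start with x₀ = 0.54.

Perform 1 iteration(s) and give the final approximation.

Equation: e^(-x) = x
Fixed-point form: x = e^(-x)
x₀ = 0.54

x_1 = g(0.540000) = 0.582748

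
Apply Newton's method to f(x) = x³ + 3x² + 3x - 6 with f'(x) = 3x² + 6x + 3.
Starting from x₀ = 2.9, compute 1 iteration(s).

f(x) = x³ + 3x² + 3x - 6
f'(x) = 3x² + 6x + 3
x₀ = 2.9

Newton-Raphson formula: x_{n+1} = x_n - f(x_n)/f'(x_n)

Iteration 1:
  f(2.900000) = 52.319000
  f'(2.900000) = 45.630000
  x_1 = 2.900000 - 52.319000/45.630000 = 1.753408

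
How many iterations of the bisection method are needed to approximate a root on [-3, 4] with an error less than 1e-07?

We need (b-a)/2^n ≤ 1e-07
(4 - (-3))/2^n ≤ 1e-07
7/2^n ≤ 1e-07
2^n ≥ 70000000
n ≥ log₂(70000000) = 26.06
n ≥ 27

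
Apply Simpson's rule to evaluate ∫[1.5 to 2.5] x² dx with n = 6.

f(x) = x²
a = 1.5, b = 2.5, n = 6
h = (b - a)/n = 0.166667

Simpson's rule: (h/3)[f(x₀) + 4f(x₁) + 2f(x₂) + ... + f(xₙ)]

x_0 = 1.5000, f(x_0) = 2.250000, coefficient = 1
x_1 = 1.6667, f(x_1) = 2.777778, coefficient = 4
x_2 = 1.8333, f(x_2) = 3.361111, coefficient = 2
x_3 = 2.0000, f(x_3) = 4.000000, coefficient = 4
x_4 = 2.1667, f(x_4) = 4.694444, coefficient = 2
x_5 = 2.3333, f(x_5) = 5.444444, coefficient = 4
x_6 = 2.5000, f(x_6) = 6.250000, coefficient = 1

I ≈ (0.166667/3) × 73.500000 = 4.083333
Exact value: 4.083333
Error: 0.000000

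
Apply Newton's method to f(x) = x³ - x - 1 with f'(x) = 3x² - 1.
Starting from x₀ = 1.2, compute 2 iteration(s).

f(x) = x³ - x - 1
f'(x) = 3x² - 1
x₀ = 1.2

Newton-Raphson formula: x_{n+1} = x_n - f(x_n)/f'(x_n)

Iteration 1:
  f(1.200000) = -0.472000
  f'(1.200000) = 3.320000
  x_1 = 1.200000 - (-0.472000)/3.320000 = 1.342169
Iteration 2:
  f(1.342169) = 0.075636
  f'(1.342169) = 4.404250
  x_2 = 1.342169 - 0.075636/4.404250 = 1.324995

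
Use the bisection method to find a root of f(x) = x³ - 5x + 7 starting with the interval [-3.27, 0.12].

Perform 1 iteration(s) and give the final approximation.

f(x) = x³ - 5x + 7
Initial interval: [-3.27, 0.12]

Iteration 1:
  c_1 = (-3.270000 + 0.120000)/2 = -1.575000
  f(c_1) = f(-1.575000) = 10.968016
  f(a) × f(c) < 0, new interval: [-3.270000, -1.575000]

After 1 iteration(s), the approximation is c_1 = -1.575000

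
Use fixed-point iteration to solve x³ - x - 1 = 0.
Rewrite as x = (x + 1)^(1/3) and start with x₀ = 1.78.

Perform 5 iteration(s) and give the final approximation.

Equation: x³ - x - 1 = 0
Fixed-point form: x = (x + 1)^(1/3)
x₀ = 1.78

x_1 = g(1.780000) = 1.406096
x_2 = g(1.406096) = 1.339998
x_3 = g(1.339998) = 1.327614
x_4 = g(1.327614) = 1.325268
x_5 = g(1.325268) = 1.324822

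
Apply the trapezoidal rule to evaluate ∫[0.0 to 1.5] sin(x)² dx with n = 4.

f(x) = sin(x)²
a = 0.0, b = 1.5, n = 4
h = (b - a)/n = 0.375000

Trapezoidal rule: (h/2)[f(x₀) + 2f(x₁) + 2f(x₂) + ... + f(xₙ)]

x_0 = 0.0000, f(x_0) = 0.000000, coefficient = 1
x_1 = 0.3750, f(x_1) = 0.134156, coefficient = 2
x_2 = 0.7500, f(x_2) = 0.464631, coefficient = 2
x_3 = 1.1250, f(x_3) = 0.814087, coefficient = 2
x_4 = 1.5000, f(x_4) = 0.994996, coefficient = 1

I ≈ (0.375000/2) × 3.820744 = 0.716389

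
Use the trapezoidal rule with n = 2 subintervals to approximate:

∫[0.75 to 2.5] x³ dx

f(x) = x³
a = 0.75, b = 2.5, n = 2
h = (b - a)/n = 0.875000

Trapezoidal rule: (h/2)[f(x₀) + 2f(x₁) + 2f(x₂) + ... + f(xₙ)]

x_0 = 0.7500, f(x_0) = 0.421875, coefficient = 1
x_1 = 1.6250, f(x_1) = 4.291016, coefficient = 2
x_2 = 2.5000, f(x_2) = 15.625000, coefficient = 1

I ≈ (0.875000/2) × 24.628906 = 10.775146
Exact value: 9.686523
Error: 1.088623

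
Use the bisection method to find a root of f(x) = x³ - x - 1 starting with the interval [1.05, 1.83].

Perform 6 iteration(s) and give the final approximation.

f(x) = x³ - x - 1
Initial interval: [1.05, 1.83]

Iteration 1:
  c_1 = (1.050000 + 1.830000)/2 = 1.440000
  f(c_1) = f(1.440000) = 0.545984
  f(a) × f(c) < 0, new interval: [1.050000, 1.440000]
Iteration 2:
  c_2 = (1.050000 + 1.440000)/2 = 1.245000
  f(c_2) = f(1.245000) = -0.315219
  f(a) × f(c) ≥ 0, new interval: [1.245000, 1.440000]
Iteration 3:
  c_3 = (1.245000 + 1.440000)/2 = 1.342500
  f(c_3) = f(1.342500) = 0.077096
  f(a) × f(c) < 0, new interval: [1.245000, 1.342500]
Iteration 4:
  c_4 = (1.245000 + 1.342500)/2 = 1.293750
  f(c_4) = f(1.293750) = -0.128285
  f(a) × f(c) ≥ 0, new interval: [1.293750, 1.342500]
Iteration 5:
  c_5 = (1.293750 + 1.342500)/2 = 1.318125
  f(c_5) = f(1.318125) = -0.027944
  f(a) × f(c) ≥ 0, new interval: [1.318125, 1.342500]
Iteration 6:
  c_6 = (1.318125 + 1.342500)/2 = 1.330313
  f(c_6) = f(1.330313) = 0.023983
  f(a) × f(c) < 0, new interval: [1.318125, 1.330313]

After 6 iteration(s), the approximation is c_6 = 1.330313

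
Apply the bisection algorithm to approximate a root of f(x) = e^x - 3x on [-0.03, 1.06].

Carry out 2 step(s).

f(x) = e^x - 3x
Initial interval: [-0.03, 1.06]

Iteration 1:
  c_1 = (-0.030000 + 1.060000)/2 = 0.515000
  f(c_1) = f(0.515000) = 0.128639
  f(a) × f(c) ≥ 0, new interval: [0.515000, 1.060000]
Iteration 2:
  c_2 = (0.515000 + 1.060000)/2 = 0.787500
  f(c_2) = f(0.787500) = -0.164605
  f(a) × f(c) < 0, new interval: [0.515000, 0.787500]

After 2 iteration(s), the approximation is c_2 = 0.787500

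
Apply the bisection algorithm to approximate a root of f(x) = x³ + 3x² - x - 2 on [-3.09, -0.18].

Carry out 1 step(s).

f(x) = x³ + 3x² - x - 2
Initial interval: [-3.09, -0.18]

Iteration 1:
  c_1 = (-3.090000 + (-0.180000))/2 = -1.635000
  f(c_1) = f(-1.635000) = 3.283952
  f(a) × f(c) ≥ 0, new interval: [-1.635000, -0.180000]

After 1 iteration(s), the approximation is c_1 = -1.635000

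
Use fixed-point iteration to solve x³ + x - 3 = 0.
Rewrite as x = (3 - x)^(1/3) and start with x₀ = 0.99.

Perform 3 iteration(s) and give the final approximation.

Equation: x³ + x - 3 = 0
Fixed-point form: x = (3 - x)^(1/3)
x₀ = 0.99

x_1 = g(0.990000) = 1.262017
x_2 = g(1.262017) = 1.202306
x_3 = g(1.202306) = 1.215921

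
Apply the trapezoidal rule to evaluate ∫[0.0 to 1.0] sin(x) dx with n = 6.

f(x) = sin(x)
a = 0.0, b = 1.0, n = 6
h = (b - a)/n = 0.166667

Trapezoidal rule: (h/2)[f(x₀) + 2f(x₁) + 2f(x₂) + ... + f(xₙ)]

x_0 = 0.0000, f(x_0) = 0.000000, coefficient = 1
x_1 = 0.1667, f(x_1) = 0.165896, coefficient = 2
x_2 = 0.3333, f(x_2) = 0.327195, coefficient = 2
x_3 = 0.5000, f(x_3) = 0.479426, coefficient = 2
x_4 = 0.6667, f(x_4) = 0.618370, coefficient = 2
x_5 = 0.8333, f(x_5) = 0.740177, coefficient = 2
x_6 = 1.0000, f(x_6) = 0.841471, coefficient = 1

I ≈ (0.166667/2) × 5.503597 = 0.458633
Exact value: 0.459698
Error: 0.001065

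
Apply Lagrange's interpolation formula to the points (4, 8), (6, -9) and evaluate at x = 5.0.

Lagrange interpolation formula:
P(x) = Σ yᵢ × Lᵢ(x)
where Lᵢ(x) = Π_{j≠i} (x - xⱼ)/(xᵢ - xⱼ)

L_0(5.0) = (5.0 - 6)/(4 - 6) = 0.500000
L_1(5.0) = (5.0 - 4)/(6 - 4) = 0.500000

P(5.0) = 8×L_0(5.0) + (-9)×L_1(5.0)
P(5.0) = -0.500000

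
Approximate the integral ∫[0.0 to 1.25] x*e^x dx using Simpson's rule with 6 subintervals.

f(x) = x*e^x
a = 0.0, b = 1.25, n = 6
h = (b - a)/n = 0.208333

Simpson's rule: (h/3)[f(x₀) + 4f(x₁) + 2f(x₂) + ... + f(xₙ)]

x_0 = 0.0000, f(x_0) = 0.000000, coefficient = 1
x_1 = 0.2083, f(x_1) = 0.256588, coefficient = 4
x_2 = 0.4167, f(x_2) = 0.632040, coefficient = 2
x_3 = 0.6250, f(x_3) = 1.167654, coefficient = 4
x_4 = 0.8333, f(x_4) = 1.917480, coefficient = 2
x_5 = 1.0417, f(x_5) = 2.952017, coefficient = 4
x_6 = 1.2500, f(x_6) = 4.362929, coefficient = 1

I ≈ (0.208333/3) × 26.967005 = 1.872709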